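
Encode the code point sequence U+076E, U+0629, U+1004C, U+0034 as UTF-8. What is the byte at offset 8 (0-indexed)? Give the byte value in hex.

U+076E → 2-byte form DD AE at offsets 0–1.
U+0629 → 2-byte form D8 A9 at offsets 2–3.
U+1004C → 4-byte form F0 90 81 8C at offsets 4–7.
U+0034 → 1-byte form 34 at offsets 8–8.
Offset 8 falls in char 4's range; it's byte 1 of 34 = 0x34.

0x34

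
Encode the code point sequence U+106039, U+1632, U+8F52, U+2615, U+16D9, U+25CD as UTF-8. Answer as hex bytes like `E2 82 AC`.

F4 86 80 B9 E1 98 B2 E8 BD 92 E2 98 95 E1 9B 99 E2 97 8D

U+106039: 4-byte form → F4 86 80 B9.
U+1632: 3-byte form → E1 98 B2.
U+8F52: 3-byte form → E8 BD 92.
U+2615: 3-byte form → E2 98 95.
U+16D9: 3-byte form → E1 9B 99.
U+25CD: 3-byte form → E2 97 8D.
Concatenated (19 bytes): F4 86 80 B9 E1 98 B2 E8 BD 92 E2 98 95 E1 9B 99 E2 97 8D.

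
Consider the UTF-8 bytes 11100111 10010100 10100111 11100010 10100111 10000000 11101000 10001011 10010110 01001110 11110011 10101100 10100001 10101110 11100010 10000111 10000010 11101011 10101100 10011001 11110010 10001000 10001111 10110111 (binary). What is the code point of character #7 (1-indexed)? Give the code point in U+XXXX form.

U+BB19

Offset 0: leading byte 0xE7 = 11100111 → 3-byte char #1 = E7 94 A7.
Offset 3: leading byte 0xE2 = 11100010 → 3-byte char #2 = E2 A7 80.
Offset 6: leading byte 0xE8 = 11101000 → 3-byte char #3 = E8 8B 96.
Offset 9: leading byte 0x4E = 01001110 → 1-byte char #4 = 4E.
Offset 10: leading byte 0xF3 = 11110011 → 4-byte char #5 = F3 AC A1 AE.
Offset 14: leading byte 0xE2 = 11100010 → 3-byte char #6 = E2 87 82.
Offset 17: leading byte 0xEB = 11101011 → 3-byte char #7 = EB AC 99.
Leading byte 0xEB = 11101011 matches 1110xxxx → 3-byte sequence.
Byte 1: 0xEB = 11101011, payload 1011 (4 bits).
Byte 2: 0xAC = 10101100 (10xxxxxx ✓), payload 101100.
Byte 3: 0x99 = 10011001 (10xxxxxx ✓), payload 011001.
Concatenate: 1011101100011001 = 0xBB19 (16 bits → U+BB19).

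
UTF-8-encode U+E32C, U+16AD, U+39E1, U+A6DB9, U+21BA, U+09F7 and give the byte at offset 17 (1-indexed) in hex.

0xE0

1-indexed offset 17 is 0-indexed offset 16.
U+E32C → 3-byte form EE 8C AC at offsets 0–2.
U+16AD → 3-byte form E1 9A AD at offsets 3–5.
U+39E1 → 3-byte form E3 A7 A1 at offsets 6–8.
U+A6DB9 → 4-byte form F2 A6 B6 B9 at offsets 9–12.
U+21BA → 3-byte form E2 86 BA at offsets 13–15.
U+09F7 → 3-byte form E0 A7 B7 at offsets 16–18.
Offset 16 falls in char 6's range; it's byte 1 of E0 A7 B7 = 0xE0.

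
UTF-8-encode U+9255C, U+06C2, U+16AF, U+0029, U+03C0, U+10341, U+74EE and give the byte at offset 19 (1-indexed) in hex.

1-indexed offset 19 is 0-indexed offset 18.
U+9255C → 4-byte form F2 92 95 9C at offsets 0–3.
U+06C2 → 2-byte form DB 82 at offsets 4–5.
U+16AF → 3-byte form E1 9A AF at offsets 6–8.
U+0029 → 1-byte form 29 at offsets 9–9.
U+03C0 → 2-byte form CF 80 at offsets 10–11.
U+10341 → 4-byte form F0 90 8D 81 at offsets 12–15.
U+74EE → 3-byte form E7 93 AE at offsets 16–18.
Offset 18 falls in char 7's range; it's byte 3 of E7 93 AE = 0xAE.

0xAE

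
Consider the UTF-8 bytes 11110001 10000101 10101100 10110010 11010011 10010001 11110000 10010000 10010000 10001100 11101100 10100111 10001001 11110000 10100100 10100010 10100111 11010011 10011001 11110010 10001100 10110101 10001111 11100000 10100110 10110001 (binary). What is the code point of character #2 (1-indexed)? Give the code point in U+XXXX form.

U+04D1

Offset 0: leading byte 0xF1 = 11110001 → 4-byte char #1 = F1 85 AC B2.
Offset 4: leading byte 0xD3 = 11010011 → 2-byte char #2 = D3 91.
Leading byte 0xD3 = 11010011 matches 110xxxxx → 2-byte sequence.
Byte 1: 0xD3 = 11010011, payload 10011 (5 bits).
Byte 2: 0x91 = 10010001 (10xxxxxx ✓), payload 010001.
Concatenate: 10011010001 = 0x4D1 (11 bits → U+04D1).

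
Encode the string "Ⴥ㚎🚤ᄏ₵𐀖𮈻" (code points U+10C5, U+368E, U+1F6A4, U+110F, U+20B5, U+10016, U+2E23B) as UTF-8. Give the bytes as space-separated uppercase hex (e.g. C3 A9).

E1 83 85 E3 9A 8E F0 9F 9A A4 E1 84 8F E2 82 B5 F0 90 80 96 F0 AE 88 BB

U+10C5: 3-byte form → E1 83 85.
U+368E: 3-byte form → E3 9A 8E.
U+1F6A4: 4-byte form → F0 9F 9A A4.
U+110F: 3-byte form → E1 84 8F.
U+20B5: 3-byte form → E2 82 B5.
U+10016: 4-byte form → F0 90 80 96.
U+2E23B: 4-byte form → F0 AE 88 BB.
Concatenated (24 bytes): E1 83 85 E3 9A 8E F0 9F 9A A4 E1 84 8F E2 82 B5 F0 90 80 96 F0 AE 88 BB.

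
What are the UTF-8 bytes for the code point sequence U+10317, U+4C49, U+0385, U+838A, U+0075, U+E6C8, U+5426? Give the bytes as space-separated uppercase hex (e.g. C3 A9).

U+10317: 4-byte form → F0 90 8C 97.
U+4C49: 3-byte form → E4 B1 89.
U+0385: 2-byte form → CE 85.
U+838A: 3-byte form → E8 8E 8A.
U+0075: 1-byte form → 75.
U+E6C8: 3-byte form → EE 9B 88.
U+5426: 3-byte form → E5 90 A6.
Concatenated (19 bytes): F0 90 8C 97 E4 B1 89 CE 85 E8 8E 8A 75 EE 9B 88 E5 90 A6.

F0 90 8C 97 E4 B1 89 CE 85 E8 8E 8A 75 EE 9B 88 E5 90 A6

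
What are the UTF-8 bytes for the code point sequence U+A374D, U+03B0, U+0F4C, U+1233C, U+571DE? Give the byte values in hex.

F2 A3 9D 8D CE B0 E0 BD 8C F0 92 8C BC F1 97 87 9E

U+A374D: 4-byte form → F2 A3 9D 8D.
U+03B0: 2-byte form → CE B0.
U+0F4C: 3-byte form → E0 BD 8C.
U+1233C: 4-byte form → F0 92 8C BC.
U+571DE: 4-byte form → F1 97 87 9E.
Concatenated (17 bytes): F2 A3 9D 8D CE B0 E0 BD 8C F0 92 8C BC F1 97 87 9E.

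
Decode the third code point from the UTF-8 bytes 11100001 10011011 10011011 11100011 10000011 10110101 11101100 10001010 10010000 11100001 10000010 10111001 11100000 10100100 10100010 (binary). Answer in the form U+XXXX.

Offset 0: leading byte 0xE1 = 11100001 → 3-byte char #1 = E1 9B 9B.
Offset 3: leading byte 0xE3 = 11100011 → 3-byte char #2 = E3 83 B5.
Offset 6: leading byte 0xEC = 11101100 → 3-byte char #3 = EC 8A 90.
Leading byte 0xEC = 11101100 matches 1110xxxx → 3-byte sequence.
Byte 1: 0xEC = 11101100, payload 1100 (4 bits).
Byte 2: 0x8A = 10001010 (10xxxxxx ✓), payload 001010.
Byte 3: 0x90 = 10010000 (10xxxxxx ✓), payload 010000.
Concatenate: 1100001010010000 = 0xC290 (16 bits → U+C290).

U+C290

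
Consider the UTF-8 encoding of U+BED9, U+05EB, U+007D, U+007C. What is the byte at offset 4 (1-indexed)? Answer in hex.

0xD7

1-indexed offset 4 is 0-indexed offset 3.
U+BED9 → 3-byte form EB BB 99 at offsets 0–2.
U+05EB → 2-byte form D7 AB at offsets 3–4.
Offset 3 falls in char 2's range; it's byte 1 of D7 AB = 0xD7.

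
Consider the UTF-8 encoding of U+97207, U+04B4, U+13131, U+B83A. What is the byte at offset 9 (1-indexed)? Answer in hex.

0x84

1-indexed offset 9 is 0-indexed offset 8.
U+97207 → 4-byte form F2 97 88 87 at offsets 0–3.
U+04B4 → 2-byte form D2 B4 at offsets 4–5.
U+13131 → 4-byte form F0 93 84 B1 at offsets 6–9.
Offset 8 falls in char 3's range; it's byte 3 of F0 93 84 B1 = 0x84.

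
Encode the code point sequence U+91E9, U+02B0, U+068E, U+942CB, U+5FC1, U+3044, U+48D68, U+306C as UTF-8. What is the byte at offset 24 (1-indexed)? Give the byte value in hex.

0xAC

1-indexed offset 24 is 0-indexed offset 23.
U+91E9 → 3-byte form E9 87 A9 at offsets 0–2.
U+02B0 → 2-byte form CA B0 at offsets 3–4.
U+068E → 2-byte form DA 8E at offsets 5–6.
U+942CB → 4-byte form F2 94 8B 8B at offsets 7–10.
U+5FC1 → 3-byte form E5 BF 81 at offsets 11–13.
U+3044 → 3-byte form E3 81 84 at offsets 14–16.
U+48D68 → 4-byte form F1 88 B5 A8 at offsets 17–20.
U+306C → 3-byte form E3 81 AC at offsets 21–23.
Offset 23 falls in char 8's range; it's byte 3 of E3 81 AC = 0xAC.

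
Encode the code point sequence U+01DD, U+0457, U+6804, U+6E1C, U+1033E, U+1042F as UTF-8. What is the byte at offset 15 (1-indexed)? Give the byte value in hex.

1-indexed offset 15 is 0-indexed offset 14.
U+01DD → 2-byte form C7 9D at offsets 0–1.
U+0457 → 2-byte form D1 97 at offsets 2–3.
U+6804 → 3-byte form E6 A0 84 at offsets 4–6.
U+6E1C → 3-byte form E6 B8 9C at offsets 7–9.
U+1033E → 4-byte form F0 90 8C BE at offsets 10–13.
U+1042F → 4-byte form F0 90 90 AF at offsets 14–17.
Offset 14 falls in char 6's range; it's byte 1 of F0 90 90 AF = 0xF0.

0xF0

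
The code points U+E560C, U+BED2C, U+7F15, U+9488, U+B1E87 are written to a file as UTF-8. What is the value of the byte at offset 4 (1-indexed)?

1-indexed offset 4 is 0-indexed offset 3.
U+E560C → 4-byte form F3 A5 98 8C at offsets 0–3.
Offset 3 falls in char 1's range; it's byte 4 of F3 A5 98 8C = 0x8C.

0x8C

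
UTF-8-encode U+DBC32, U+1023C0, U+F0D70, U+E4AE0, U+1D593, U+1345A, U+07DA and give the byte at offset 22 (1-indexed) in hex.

1-indexed offset 22 is 0-indexed offset 21.
U+DBC32 → 4-byte form F3 9B B0 B2 at offsets 0–3.
U+1023C0 → 4-byte form F4 82 8F 80 at offsets 4–7.
U+F0D70 → 4-byte form F3 B0 B5 B0 at offsets 8–11.
U+E4AE0 → 4-byte form F3 A4 AB A0 at offsets 12–15.
U+1D593 → 4-byte form F0 9D 96 93 at offsets 16–19.
U+1345A → 4-byte form F0 93 91 9A at offsets 20–23.
Offset 21 falls in char 6's range; it's byte 2 of F0 93 91 9A = 0x93.

0x93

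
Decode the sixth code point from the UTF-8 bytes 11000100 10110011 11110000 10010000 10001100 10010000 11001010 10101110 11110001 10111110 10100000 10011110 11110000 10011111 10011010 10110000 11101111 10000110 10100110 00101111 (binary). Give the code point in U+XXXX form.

U+F1A6

Offset 0: leading byte 0xC4 = 11000100 → 2-byte char #1 = C4 B3.
Offset 2: leading byte 0xF0 = 11110000 → 4-byte char #2 = F0 90 8C 90.
Offset 6: leading byte 0xCA = 11001010 → 2-byte char #3 = CA AE.
Offset 8: leading byte 0xF1 = 11110001 → 4-byte char #4 = F1 BE A0 9E.
Offset 12: leading byte 0xF0 = 11110000 → 4-byte char #5 = F0 9F 9A B0.
Offset 16: leading byte 0xEF = 11101111 → 3-byte char #6 = EF 86 A6.
Leading byte 0xEF = 11101111 matches 1110xxxx → 3-byte sequence.
Byte 1: 0xEF = 11101111, payload 1111 (4 bits).
Byte 2: 0x86 = 10000110 (10xxxxxx ✓), payload 000110.
Byte 3: 0xA6 = 10100110 (10xxxxxx ✓), payload 100110.
Concatenate: 1111000110100110 = 0xF1A6 (16 bits → U+F1A6).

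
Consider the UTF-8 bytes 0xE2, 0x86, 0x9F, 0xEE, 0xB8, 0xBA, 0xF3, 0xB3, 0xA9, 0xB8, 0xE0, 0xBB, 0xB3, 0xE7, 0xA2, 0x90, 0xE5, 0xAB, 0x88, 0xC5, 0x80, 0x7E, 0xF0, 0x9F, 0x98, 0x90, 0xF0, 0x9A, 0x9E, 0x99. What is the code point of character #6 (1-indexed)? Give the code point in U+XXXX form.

Offset 0: leading byte 0xE2 = 11100010 → 3-byte char #1 = E2 86 9F.
Offset 3: leading byte 0xEE = 11101110 → 3-byte char #2 = EE B8 BA.
Offset 6: leading byte 0xF3 = 11110011 → 4-byte char #3 = F3 B3 A9 B8.
Offset 10: leading byte 0xE0 = 11100000 → 3-byte char #4 = E0 BB B3.
Offset 13: leading byte 0xE7 = 11100111 → 3-byte char #5 = E7 A2 90.
Offset 16: leading byte 0xE5 = 11100101 → 3-byte char #6 = E5 AB 88.
Leading byte 0xE5 = 11100101 matches 1110xxxx → 3-byte sequence.
Byte 1: 0xE5 = 11100101, payload 0101 (4 bits).
Byte 2: 0xAB = 10101011 (10xxxxxx ✓), payload 101011.
Byte 3: 0x88 = 10001000 (10xxxxxx ✓), payload 001000.
Concatenate: 0101101011001000 = 0x5AC8 (16 bits → U+5AC8).

U+5AC8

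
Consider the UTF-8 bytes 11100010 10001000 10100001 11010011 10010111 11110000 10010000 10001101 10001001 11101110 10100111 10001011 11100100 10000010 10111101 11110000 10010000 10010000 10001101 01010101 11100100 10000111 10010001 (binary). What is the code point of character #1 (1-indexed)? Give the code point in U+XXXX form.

Offset 0: leading byte 0xE2 = 11100010 → 3-byte char #1 = E2 88 A1.
Leading byte 0xE2 = 11100010 matches 1110xxxx → 3-byte sequence.
Byte 1: 0xE2 = 11100010, payload 0010 (4 bits).
Byte 2: 0x88 = 10001000 (10xxxxxx ✓), payload 001000.
Byte 3: 0xA1 = 10100001 (10xxxxxx ✓), payload 100001.
Concatenate: 0010001000100001 = 0x2221 (16 bits → U+2221).

U+2221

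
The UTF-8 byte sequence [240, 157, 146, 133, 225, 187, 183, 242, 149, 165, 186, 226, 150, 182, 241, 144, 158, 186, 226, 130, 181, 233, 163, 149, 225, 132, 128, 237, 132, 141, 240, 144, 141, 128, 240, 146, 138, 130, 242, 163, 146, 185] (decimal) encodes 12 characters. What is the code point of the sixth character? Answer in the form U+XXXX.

U+20B5

Offset 0: leading byte 0xF0 = 11110000 → 4-byte char #1 = F0 9D 92 85.
Offset 4: leading byte 0xE1 = 11100001 → 3-byte char #2 = E1 BB B7.
Offset 7: leading byte 0xF2 = 11110010 → 4-byte char #3 = F2 95 A5 BA.
Offset 11: leading byte 0xE2 = 11100010 → 3-byte char #4 = E2 96 B6.
Offset 14: leading byte 0xF1 = 11110001 → 4-byte char #5 = F1 90 9E BA.
Offset 18: leading byte 0xE2 = 11100010 → 3-byte char #6 = E2 82 B5.
Leading byte 0xE2 = 11100010 matches 1110xxxx → 3-byte sequence.
Byte 1: 0xE2 = 11100010, payload 0010 (4 bits).
Byte 2: 0x82 = 10000010 (10xxxxxx ✓), payload 000010.
Byte 3: 0xB5 = 10110101 (10xxxxxx ✓), payload 110101.
Concatenate: 0010000010110101 = 0x20B5 (16 bits → U+20B5).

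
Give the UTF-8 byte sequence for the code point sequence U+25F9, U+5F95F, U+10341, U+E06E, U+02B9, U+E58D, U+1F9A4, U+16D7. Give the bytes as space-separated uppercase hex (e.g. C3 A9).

E2 97 B9 F1 9F A5 9F F0 90 8D 81 EE 81 AE CA B9 EE 96 8D F0 9F A6 A4 E1 9B 97

U+25F9: 3-byte form → E2 97 B9.
U+5F95F: 4-byte form → F1 9F A5 9F.
U+10341: 4-byte form → F0 90 8D 81.
U+E06E: 3-byte form → EE 81 AE.
U+02B9: 2-byte form → CA B9.
U+E58D: 3-byte form → EE 96 8D.
U+1F9A4: 4-byte form → F0 9F A6 A4.
U+16D7: 3-byte form → E1 9B 97.
Concatenated (26 bytes): E2 97 B9 F1 9F A5 9F F0 90 8D 81 EE 81 AE CA B9 EE 96 8D F0 9F A6 A4 E1 9B 97.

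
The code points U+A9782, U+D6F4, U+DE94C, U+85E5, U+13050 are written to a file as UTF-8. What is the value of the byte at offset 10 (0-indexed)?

0x8C

U+A9782 → 4-byte form F2 A9 9E 82 at offsets 0–3.
U+D6F4 → 3-byte form ED 9B B4 at offsets 4–6.
U+DE94C → 4-byte form F3 9E A5 8C at offsets 7–10.
Offset 10 falls in char 3's range; it's byte 4 of F3 9E A5 8C = 0x8C.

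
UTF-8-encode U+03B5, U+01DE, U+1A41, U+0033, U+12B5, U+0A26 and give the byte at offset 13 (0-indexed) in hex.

0xA6

U+03B5 → 2-byte form CE B5 at offsets 0–1.
U+01DE → 2-byte form C7 9E at offsets 2–3.
U+1A41 → 3-byte form E1 A9 81 at offsets 4–6.
U+0033 → 1-byte form 33 at offsets 7–7.
U+12B5 → 3-byte form E1 8A B5 at offsets 8–10.
U+0A26 → 3-byte form E0 A8 A6 at offsets 11–13.
Offset 13 falls in char 6's range; it's byte 3 of E0 A8 A6 = 0xA6.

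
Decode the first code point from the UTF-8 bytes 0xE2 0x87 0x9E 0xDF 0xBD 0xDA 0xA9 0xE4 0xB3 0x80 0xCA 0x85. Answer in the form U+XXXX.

Offset 0: leading byte 0xE2 = 11100010 → 3-byte char #1 = E2 87 9E.
Leading byte 0xE2 = 11100010 matches 1110xxxx → 3-byte sequence.
Byte 1: 0xE2 = 11100010, payload 0010 (4 bits).
Byte 2: 0x87 = 10000111 (10xxxxxx ✓), payload 000111.
Byte 3: 0x9E = 10011110 (10xxxxxx ✓), payload 011110.
Concatenate: 0010000111011110 = 0x21DE (16 bits → U+21DE).

U+21DE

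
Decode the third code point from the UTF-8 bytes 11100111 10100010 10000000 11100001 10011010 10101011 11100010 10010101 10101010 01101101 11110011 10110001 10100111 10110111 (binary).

Offset 0: leading byte 0xE7 = 11100111 → 3-byte char #1 = E7 A2 80.
Offset 3: leading byte 0xE1 = 11100001 → 3-byte char #2 = E1 9A AB.
Offset 6: leading byte 0xE2 = 11100010 → 3-byte char #3 = E2 95 AA.
Leading byte 0xE2 = 11100010 matches 1110xxxx → 3-byte sequence.
Byte 1: 0xE2 = 11100010, payload 0010 (4 bits).
Byte 2: 0x95 = 10010101 (10xxxxxx ✓), payload 010101.
Byte 3: 0xAA = 10101010 (10xxxxxx ✓), payload 101010.
Concatenate: 0010010101101010 = 0x256A (16 bits → U+256A).

U+256A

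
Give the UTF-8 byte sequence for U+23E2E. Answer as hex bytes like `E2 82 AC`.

F0 A3 B8 AE

U+23E2E = 0x23E2E = 146990 decimal. In range U+10000–U+10FFFF → 4-byte form: 11110xxx 10xxxxxx 10xxxxxx 10xxxxxx.
Binary (21 bits): 000100011111000101110.
Split 3+6+6+6: 000 | 100011 | 111000 | 101110.
Byte 1: 11110000 = 0xF0.
Byte 2: 10100011 = 0xA3.
Byte 3: 10111000 = 0xB8.
Byte 4: 10101110 = 0xAE.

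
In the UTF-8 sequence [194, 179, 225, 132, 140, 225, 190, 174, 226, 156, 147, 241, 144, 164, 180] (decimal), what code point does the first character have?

U+00B3

Offset 0: leading byte 0xC2 = 11000010 → 2-byte char #1 = C2 B3.
Leading byte 0xC2 = 11000010 matches 110xxxxx → 2-byte sequence.
Byte 1: 0xC2 = 11000010, payload 00010 (5 bits).
Byte 2: 0xB3 = 10110011 (10xxxxxx ✓), payload 110011.
Concatenate: 00010110011 = 0xB3 (11 bits → U+00B3).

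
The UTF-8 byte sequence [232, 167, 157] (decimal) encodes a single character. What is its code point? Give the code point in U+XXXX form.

Leading byte 0xE8 = 11101000 matches 1110xxxx → 3-byte sequence.
Byte 1: 0xE8 = 11101000, payload 1000 (4 bits).
Byte 2: 0xA7 = 10100111 (10xxxxxx ✓), payload 100111.
Byte 3: 0x9D = 10011101 (10xxxxxx ✓), payload 011101.
Concatenate: 1000100111011101 = 0x89DD (16 bits → U+89DD).

U+89DD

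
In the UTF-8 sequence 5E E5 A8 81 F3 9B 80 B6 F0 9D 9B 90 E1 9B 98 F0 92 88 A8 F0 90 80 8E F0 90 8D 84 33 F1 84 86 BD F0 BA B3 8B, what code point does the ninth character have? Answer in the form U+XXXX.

Offset 0: leading byte 0x5E = 01011110 → 1-byte char #1 = 5E.
Offset 1: leading byte 0xE5 = 11100101 → 3-byte char #2 = E5 A8 81.
Offset 4: leading byte 0xF3 = 11110011 → 4-byte char #3 = F3 9B 80 B6.
Offset 8: leading byte 0xF0 = 11110000 → 4-byte char #4 = F0 9D 9B 90.
Offset 12: leading byte 0xE1 = 11100001 → 3-byte char #5 = E1 9B 98.
Offset 15: leading byte 0xF0 = 11110000 → 4-byte char #6 = F0 92 88 A8.
Offset 19: leading byte 0xF0 = 11110000 → 4-byte char #7 = F0 90 80 8E.
Offset 23: leading byte 0xF0 = 11110000 → 4-byte char #8 = F0 90 8D 84.
Offset 27: leading byte 0x33 = 00110011 → 1-byte char #9 = 33.
Leading byte 0x33 = 00110011 matches 0xxxxxxx → 1-byte sequence.
Byte 1: 0x33 = 00110011, payload 0110011 (7 bits).
Concatenate: 0110011 = 0x33 (7 bits → U+0033).

U+0033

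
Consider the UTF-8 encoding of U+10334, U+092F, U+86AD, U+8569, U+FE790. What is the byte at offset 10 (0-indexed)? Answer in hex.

0xE8

U+10334 → 4-byte form F0 90 8C B4 at offsets 0–3.
U+092F → 3-byte form E0 A4 AF at offsets 4–6.
U+86AD → 3-byte form E8 9A AD at offsets 7–9.
U+8569 → 3-byte form E8 95 A9 at offsets 10–12.
Offset 10 falls in char 4's range; it's byte 1 of E8 95 A9 = 0xE8.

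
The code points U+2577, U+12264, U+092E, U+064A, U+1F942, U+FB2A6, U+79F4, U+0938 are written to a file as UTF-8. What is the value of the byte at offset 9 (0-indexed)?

U+2577 → 3-byte form E2 95 B7 at offsets 0–2.
U+12264 → 4-byte form F0 92 89 A4 at offsets 3–6.
U+092E → 3-byte form E0 A4 AE at offsets 7–9.
Offset 9 falls in char 3's range; it's byte 3 of E0 A4 AE = 0xAE.

0xAE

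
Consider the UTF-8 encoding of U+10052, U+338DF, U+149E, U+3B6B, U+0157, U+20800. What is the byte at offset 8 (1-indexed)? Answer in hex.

1-indexed offset 8 is 0-indexed offset 7.
U+10052 → 4-byte form F0 90 81 92 at offsets 0–3.
U+338DF → 4-byte form F0 B3 A3 9F at offsets 4–7.
Offset 7 falls in char 2's range; it's byte 4 of F0 B3 A3 9F = 0x9F.

0x9F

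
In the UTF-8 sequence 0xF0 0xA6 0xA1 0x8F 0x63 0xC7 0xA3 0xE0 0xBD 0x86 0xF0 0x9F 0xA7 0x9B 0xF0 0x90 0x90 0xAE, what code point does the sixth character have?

Offset 0: leading byte 0xF0 = 11110000 → 4-byte char #1 = F0 A6 A1 8F.
Offset 4: leading byte 0x63 = 01100011 → 1-byte char #2 = 63.
Offset 5: leading byte 0xC7 = 11000111 → 2-byte char #3 = C7 A3.
Offset 7: leading byte 0xE0 = 11100000 → 3-byte char #4 = E0 BD 86.
Offset 10: leading byte 0xF0 = 11110000 → 4-byte char #5 = F0 9F A7 9B.
Offset 14: leading byte 0xF0 = 11110000 → 4-byte char #6 = F0 90 90 AE.
Leading byte 0xF0 = 11110000 matches 11110xxx → 4-byte sequence.
Byte 1: 0xF0 = 11110000, payload 000 (3 bits).
Byte 2: 0x90 = 10010000 (10xxxxxx ✓), payload 010000.
Byte 3: 0x90 = 10010000 (10xxxxxx ✓), payload 010000.
Byte 4: 0xAE = 10101110 (10xxxxxx ✓), payload 101110.
Concatenate: 000010000010000101110 = 0x1042E (21 bits → U+1042E).

U+1042E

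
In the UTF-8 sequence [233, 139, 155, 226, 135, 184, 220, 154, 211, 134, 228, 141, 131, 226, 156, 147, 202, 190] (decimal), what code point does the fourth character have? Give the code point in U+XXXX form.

U+04C6

Offset 0: leading byte 0xE9 = 11101001 → 3-byte char #1 = E9 8B 9B.
Offset 3: leading byte 0xE2 = 11100010 → 3-byte char #2 = E2 87 B8.
Offset 6: leading byte 0xDC = 11011100 → 2-byte char #3 = DC 9A.
Offset 8: leading byte 0xD3 = 11010011 → 2-byte char #4 = D3 86.
Leading byte 0xD3 = 11010011 matches 110xxxxx → 2-byte sequence.
Byte 1: 0xD3 = 11010011, payload 10011 (5 bits).
Byte 2: 0x86 = 10000110 (10xxxxxx ✓), payload 000110.
Concatenate: 10011000110 = 0x4C6 (11 bits → U+04C6).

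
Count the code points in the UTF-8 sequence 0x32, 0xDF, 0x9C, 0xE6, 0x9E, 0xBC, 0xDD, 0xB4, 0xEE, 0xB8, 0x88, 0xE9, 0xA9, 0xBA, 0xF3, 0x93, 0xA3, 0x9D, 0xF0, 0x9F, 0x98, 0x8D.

8

Byte at offset 0: 0x32 = 00110010 → 1-byte char (#1). Advance 1.
Byte at offset 1: 0xDF = 11011111 → 2-byte char (#2). Advance 2.
Byte at offset 3: 0xE6 = 11100110 → 3-byte char (#3). Advance 3.
Byte at offset 6: 0xDD = 11011101 → 2-byte char (#4). Advance 2.
Byte at offset 8: 0xEE = 11101110 → 3-byte char (#5). Advance 3.
Byte at offset 11: 0xE9 = 11101001 → 3-byte char (#6). Advance 3.
Byte at offset 14: 0xF3 = 11110011 → 4-byte char (#7). Advance 4.
Byte at offset 18: 0xF0 = 11110000 → 4-byte char (#8). Advance 4.
Reached end at offset 22 after 8 code points.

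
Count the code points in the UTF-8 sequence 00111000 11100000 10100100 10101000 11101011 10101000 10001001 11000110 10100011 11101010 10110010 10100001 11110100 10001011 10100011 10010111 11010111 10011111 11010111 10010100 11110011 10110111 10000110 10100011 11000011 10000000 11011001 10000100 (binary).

11

Byte at offset 0: 0x38 = 00111000 → 1-byte char (#1). Advance 1.
Byte at offset 1: 0xE0 = 11100000 → 3-byte char (#2). Advance 3.
Byte at offset 4: 0xEB = 11101011 → 3-byte char (#3). Advance 3.
Byte at offset 7: 0xC6 = 11000110 → 2-byte char (#4). Advance 2.
Byte at offset 9: 0xEA = 11101010 → 3-byte char (#5). Advance 3.
Byte at offset 12: 0xF4 = 11110100 → 4-byte char (#6). Advance 4.
Byte at offset 16: 0xD7 = 11010111 → 2-byte char (#7). Advance 2.
Byte at offset 18: 0xD7 = 11010111 → 2-byte char (#8). Advance 2.
Byte at offset 20: 0xF3 = 11110011 → 4-byte char (#9). Advance 4.
Byte at offset 24: 0xC3 = 11000011 → 2-byte char (#10). Advance 2.
Byte at offset 26: 0xD9 = 11011001 → 2-byte char (#11). Advance 2.
Reached end at offset 28 after 11 code points.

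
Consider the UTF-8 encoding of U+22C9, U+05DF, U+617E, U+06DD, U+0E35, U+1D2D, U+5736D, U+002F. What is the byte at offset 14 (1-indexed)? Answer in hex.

0xE1

1-indexed offset 14 is 0-indexed offset 13.
U+22C9 → 3-byte form E2 8B 89 at offsets 0–2.
U+05DF → 2-byte form D7 9F at offsets 3–4.
U+617E → 3-byte form E6 85 BE at offsets 5–7.
U+06DD → 2-byte form DB 9D at offsets 8–9.
U+0E35 → 3-byte form E0 B8 B5 at offsets 10–12.
U+1D2D → 3-byte form E1 B4 AD at offsets 13–15.
Offset 13 falls in char 6's range; it's byte 1 of E1 B4 AD = 0xE1.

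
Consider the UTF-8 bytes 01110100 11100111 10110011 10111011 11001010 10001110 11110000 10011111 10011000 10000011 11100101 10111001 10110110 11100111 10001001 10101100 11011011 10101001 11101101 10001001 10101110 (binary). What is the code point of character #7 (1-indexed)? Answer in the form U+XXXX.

Offset 0: leading byte 0x74 = 01110100 → 1-byte char #1 = 74.
Offset 1: leading byte 0xE7 = 11100111 → 3-byte char #2 = E7 B3 BB.
Offset 4: leading byte 0xCA = 11001010 → 2-byte char #3 = CA 8E.
Offset 6: leading byte 0xF0 = 11110000 → 4-byte char #4 = F0 9F 98 83.
Offset 10: leading byte 0xE5 = 11100101 → 3-byte char #5 = E5 B9 B6.
Offset 13: leading byte 0xE7 = 11100111 → 3-byte char #6 = E7 89 AC.
Offset 16: leading byte 0xDB = 11011011 → 2-byte char #7 = DB A9.
Leading byte 0xDB = 11011011 matches 110xxxxx → 2-byte sequence.
Byte 1: 0xDB = 11011011, payload 11011 (5 bits).
Byte 2: 0xA9 = 10101001 (10xxxxxx ✓), payload 101001.
Concatenate: 11011101001 = 0x6E9 (11 bits → U+06E9).

U+06E9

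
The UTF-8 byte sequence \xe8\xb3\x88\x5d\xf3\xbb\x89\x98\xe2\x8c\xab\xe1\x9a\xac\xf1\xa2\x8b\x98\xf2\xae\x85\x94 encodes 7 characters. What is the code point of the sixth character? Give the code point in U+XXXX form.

Offset 0: leading byte 0xE8 = 11101000 → 3-byte char #1 = E8 B3 88.
Offset 3: leading byte 0x5D = 01011101 → 1-byte char #2 = 5D.
Offset 4: leading byte 0xF3 = 11110011 → 4-byte char #3 = F3 BB 89 98.
Offset 8: leading byte 0xE2 = 11100010 → 3-byte char #4 = E2 8C AB.
Offset 11: leading byte 0xE1 = 11100001 → 3-byte char #5 = E1 9A AC.
Offset 14: leading byte 0xF1 = 11110001 → 4-byte char #6 = F1 A2 8B 98.
Leading byte 0xF1 = 11110001 matches 11110xxx → 4-byte sequence.
Byte 1: 0xF1 = 11110001, payload 001 (3 bits).
Byte 2: 0xA2 = 10100010 (10xxxxxx ✓), payload 100010.
Byte 3: 0x8B = 10001011 (10xxxxxx ✓), payload 001011.
Byte 4: 0x98 = 10011000 (10xxxxxx ✓), payload 011000.
Concatenate: 001100010001011011000 = 0x622D8 (21 bits → U+622D8).

U+622D8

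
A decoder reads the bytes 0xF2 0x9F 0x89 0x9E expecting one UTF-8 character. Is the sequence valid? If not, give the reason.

valid

Leading byte 0xF2 = 11110010 → 4-byte form.
Continuation bytes 0x9F=10011111, 0x89=10001001, 0x9E=10011110 all match 10xxxxxx.
Decoded value 0x9F25E is ≥ 0x10000 (shortest form) and not a surrogate.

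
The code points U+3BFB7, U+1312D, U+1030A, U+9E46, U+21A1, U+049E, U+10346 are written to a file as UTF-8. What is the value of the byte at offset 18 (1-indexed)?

1-indexed offset 18 is 0-indexed offset 17.
U+3BFB7 → 4-byte form F0 BB BE B7 at offsets 0–3.
U+1312D → 4-byte form F0 93 84 AD at offsets 4–7.
U+1030A → 4-byte form F0 90 8C 8A at offsets 8–11.
U+9E46 → 3-byte form E9 B9 86 at offsets 12–14.
U+21A1 → 3-byte form E2 86 A1 at offsets 15–17.
Offset 17 falls in char 5's range; it's byte 3 of E2 86 A1 = 0xA1.

0xA1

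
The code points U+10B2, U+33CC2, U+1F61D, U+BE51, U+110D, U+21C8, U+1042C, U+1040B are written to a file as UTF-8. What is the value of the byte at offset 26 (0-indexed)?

U+10B2 → 3-byte form E1 82 B2 at offsets 0–2.
U+33CC2 → 4-byte form F0 B3 B3 82 at offsets 3–6.
U+1F61D → 4-byte form F0 9F 98 9D at offsets 7–10.
U+BE51 → 3-byte form EB B9 91 at offsets 11–13.
U+110D → 3-byte form E1 84 8D at offsets 14–16.
U+21C8 → 3-byte form E2 87 88 at offsets 17–19.
U+1042C → 4-byte form F0 90 90 AC at offsets 20–23.
U+1040B → 4-byte form F0 90 90 8B at offsets 24–27.
Offset 26 falls in char 8's range; it's byte 3 of F0 90 90 8B = 0x90.

0x90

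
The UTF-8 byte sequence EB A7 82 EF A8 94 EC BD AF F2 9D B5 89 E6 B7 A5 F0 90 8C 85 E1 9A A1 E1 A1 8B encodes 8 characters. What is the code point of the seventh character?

Offset 0: leading byte 0xEB = 11101011 → 3-byte char #1 = EB A7 82.
Offset 3: leading byte 0xEF = 11101111 → 3-byte char #2 = EF A8 94.
Offset 6: leading byte 0xEC = 11101100 → 3-byte char #3 = EC BD AF.
Offset 9: leading byte 0xF2 = 11110010 → 4-byte char #4 = F2 9D B5 89.
Offset 13: leading byte 0xE6 = 11100110 → 3-byte char #5 = E6 B7 A5.
Offset 16: leading byte 0xF0 = 11110000 → 4-byte char #6 = F0 90 8C 85.
Offset 20: leading byte 0xE1 = 11100001 → 3-byte char #7 = E1 9A A1.
Leading byte 0xE1 = 11100001 matches 1110xxxx → 3-byte sequence.
Byte 1: 0xE1 = 11100001, payload 0001 (4 bits).
Byte 2: 0x9A = 10011010 (10xxxxxx ✓), payload 011010.
Byte 3: 0xA1 = 10100001 (10xxxxxx ✓), payload 100001.
Concatenate: 0001011010100001 = 0x16A1 (16 bits → U+16A1).

U+16A1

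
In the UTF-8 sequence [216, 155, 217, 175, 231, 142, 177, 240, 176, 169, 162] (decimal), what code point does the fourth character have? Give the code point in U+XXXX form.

Offset 0: leading byte 0xD8 = 11011000 → 2-byte char #1 = D8 9B.
Offset 2: leading byte 0xD9 = 11011001 → 2-byte char #2 = D9 AF.
Offset 4: leading byte 0xE7 = 11100111 → 3-byte char #3 = E7 8E B1.
Offset 7: leading byte 0xF0 = 11110000 → 4-byte char #4 = F0 B0 A9 A2.
Leading byte 0xF0 = 11110000 matches 11110xxx → 4-byte sequence.
Byte 1: 0xF0 = 11110000, payload 000 (3 bits).
Byte 2: 0xB0 = 10110000 (10xxxxxx ✓), payload 110000.
Byte 3: 0xA9 = 10101001 (10xxxxxx ✓), payload 101001.
Byte 4: 0xA2 = 10100010 (10xxxxxx ✓), payload 100010.
Concatenate: 000110000101001100010 = 0x30A62 (21 bits → U+30A62).

U+30A62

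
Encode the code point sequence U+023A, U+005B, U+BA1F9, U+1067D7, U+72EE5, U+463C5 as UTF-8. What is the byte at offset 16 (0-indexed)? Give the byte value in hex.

0x86

U+023A → 2-byte form C8 BA at offsets 0–1.
U+005B → 1-byte form 5B at offsets 2–2.
U+BA1F9 → 4-byte form F2 BA 87 B9 at offsets 3–6.
U+1067D7 → 4-byte form F4 86 9F 97 at offsets 7–10.
U+72EE5 → 4-byte form F1 B2 BB A5 at offsets 11–14.
U+463C5 → 4-byte form F1 86 8F 85 at offsets 15–18.
Offset 16 falls in char 6's range; it's byte 2 of F1 86 8F 85 = 0x86.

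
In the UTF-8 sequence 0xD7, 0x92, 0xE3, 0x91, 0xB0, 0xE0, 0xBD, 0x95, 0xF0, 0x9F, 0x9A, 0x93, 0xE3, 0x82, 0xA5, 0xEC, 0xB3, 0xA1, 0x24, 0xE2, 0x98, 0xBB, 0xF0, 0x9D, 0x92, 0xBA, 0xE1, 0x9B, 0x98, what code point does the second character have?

U+3470

Offset 0: leading byte 0xD7 = 11010111 → 2-byte char #1 = D7 92.
Offset 2: leading byte 0xE3 = 11100011 → 3-byte char #2 = E3 91 B0.
Leading byte 0xE3 = 11100011 matches 1110xxxx → 3-byte sequence.
Byte 1: 0xE3 = 11100011, payload 0011 (4 bits).
Byte 2: 0x91 = 10010001 (10xxxxxx ✓), payload 010001.
Byte 3: 0xB0 = 10110000 (10xxxxxx ✓), payload 110000.
Concatenate: 0011010001110000 = 0x3470 (16 bits → U+3470).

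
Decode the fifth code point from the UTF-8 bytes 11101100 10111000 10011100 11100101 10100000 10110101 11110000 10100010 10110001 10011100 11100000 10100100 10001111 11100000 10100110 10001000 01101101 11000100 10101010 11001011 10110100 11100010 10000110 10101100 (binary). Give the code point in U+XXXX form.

U+0988

Offset 0: leading byte 0xEC = 11101100 → 3-byte char #1 = EC B8 9C.
Offset 3: leading byte 0xE5 = 11100101 → 3-byte char #2 = E5 A0 B5.
Offset 6: leading byte 0xF0 = 11110000 → 4-byte char #3 = F0 A2 B1 9C.
Offset 10: leading byte 0xE0 = 11100000 → 3-byte char #4 = E0 A4 8F.
Offset 13: leading byte 0xE0 = 11100000 → 3-byte char #5 = E0 A6 88.
Leading byte 0xE0 = 11100000 matches 1110xxxx → 3-byte sequence.
Byte 1: 0xE0 = 11100000, payload 0000 (4 bits).
Byte 2: 0xA6 = 10100110 (10xxxxxx ✓), payload 100110.
Byte 3: 0x88 = 10001000 (10xxxxxx ✓), payload 001000.
Concatenate: 0000100110001000 = 0x988 (16 bits → U+0988).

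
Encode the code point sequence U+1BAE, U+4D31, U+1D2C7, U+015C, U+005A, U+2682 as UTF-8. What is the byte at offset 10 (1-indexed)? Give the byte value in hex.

0x87

1-indexed offset 10 is 0-indexed offset 9.
U+1BAE → 3-byte form E1 AE AE at offsets 0–2.
U+4D31 → 3-byte form E4 B4 B1 at offsets 3–5.
U+1D2C7 → 4-byte form F0 9D 8B 87 at offsets 6–9.
Offset 9 falls in char 3's range; it's byte 4 of F0 9D 8B 87 = 0x87.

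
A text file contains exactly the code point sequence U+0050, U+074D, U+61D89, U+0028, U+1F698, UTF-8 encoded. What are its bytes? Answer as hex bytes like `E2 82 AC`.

U+0050: 1-byte form → 50.
U+074D: 2-byte form → DD 8D.
U+61D89: 4-byte form → F1 A1 B6 89.
U+0028: 1-byte form → 28.
U+1F698: 4-byte form → F0 9F 9A 98.
Concatenated (12 bytes): 50 DD 8D F1 A1 B6 89 28 F0 9F 9A 98.

50 DD 8D F1 A1 B6 89 28 F0 9F 9A 98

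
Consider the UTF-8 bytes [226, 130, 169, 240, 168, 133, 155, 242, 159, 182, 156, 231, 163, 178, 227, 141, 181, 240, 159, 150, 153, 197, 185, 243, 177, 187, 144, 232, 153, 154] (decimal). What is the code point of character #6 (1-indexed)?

U+1F599

Offset 0: leading byte 0xE2 = 11100010 → 3-byte char #1 = E2 82 A9.
Offset 3: leading byte 0xF0 = 11110000 → 4-byte char #2 = F0 A8 85 9B.
Offset 7: leading byte 0xF2 = 11110010 → 4-byte char #3 = F2 9F B6 9C.
Offset 11: leading byte 0xE7 = 11100111 → 3-byte char #4 = E7 A3 B2.
Offset 14: leading byte 0xE3 = 11100011 → 3-byte char #5 = E3 8D B5.
Offset 17: leading byte 0xF0 = 11110000 → 4-byte char #6 = F0 9F 96 99.
Leading byte 0xF0 = 11110000 matches 11110xxx → 4-byte sequence.
Byte 1: 0xF0 = 11110000, payload 000 (3 bits).
Byte 2: 0x9F = 10011111 (10xxxxxx ✓), payload 011111.
Byte 3: 0x96 = 10010110 (10xxxxxx ✓), payload 010110.
Byte 4: 0x99 = 10011001 (10xxxxxx ✓), payload 011001.
Concatenate: 000011111010110011001 = 0x1F599 (21 bits → U+1F599).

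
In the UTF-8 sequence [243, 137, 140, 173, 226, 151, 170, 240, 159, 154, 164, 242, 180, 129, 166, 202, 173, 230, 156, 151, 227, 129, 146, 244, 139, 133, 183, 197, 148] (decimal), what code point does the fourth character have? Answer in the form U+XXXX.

U+B4066

Offset 0: leading byte 0xF3 = 11110011 → 4-byte char #1 = F3 89 8C AD.
Offset 4: leading byte 0xE2 = 11100010 → 3-byte char #2 = E2 97 AA.
Offset 7: leading byte 0xF0 = 11110000 → 4-byte char #3 = F0 9F 9A A4.
Offset 11: leading byte 0xF2 = 11110010 → 4-byte char #4 = F2 B4 81 A6.
Leading byte 0xF2 = 11110010 matches 11110xxx → 4-byte sequence.
Byte 1: 0xF2 = 11110010, payload 010 (3 bits).
Byte 2: 0xB4 = 10110100 (10xxxxxx ✓), payload 110100.
Byte 3: 0x81 = 10000001 (10xxxxxx ✓), payload 000001.
Byte 4: 0xA6 = 10100110 (10xxxxxx ✓), payload 100110.
Concatenate: 010110100000001100110 = 0xB4066 (21 bits → U+B4066).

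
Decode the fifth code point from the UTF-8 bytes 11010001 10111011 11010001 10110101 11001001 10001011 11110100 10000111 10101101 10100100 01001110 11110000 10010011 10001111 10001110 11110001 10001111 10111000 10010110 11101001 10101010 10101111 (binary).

U+004E

Offset 0: leading byte 0xD1 = 11010001 → 2-byte char #1 = D1 BB.
Offset 2: leading byte 0xD1 = 11010001 → 2-byte char #2 = D1 B5.
Offset 4: leading byte 0xC9 = 11001001 → 2-byte char #3 = C9 8B.
Offset 6: leading byte 0xF4 = 11110100 → 4-byte char #4 = F4 87 AD A4.
Offset 10: leading byte 0x4E = 01001110 → 1-byte char #5 = 4E.
Leading byte 0x4E = 01001110 matches 0xxxxxxx → 1-byte sequence.
Byte 1: 0x4E = 01001110, payload 1001110 (7 bits).
Concatenate: 1001110 = 0x4E (7 bits → U+004E).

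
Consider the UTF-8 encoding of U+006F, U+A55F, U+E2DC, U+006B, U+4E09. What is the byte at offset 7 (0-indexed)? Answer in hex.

0x6B

U+006F → 1-byte form 6F at offsets 0–0.
U+A55F → 3-byte form EA 95 9F at offsets 1–3.
U+E2DC → 3-byte form EE 8B 9C at offsets 4–6.
U+006B → 1-byte form 6B at offsets 7–7.
Offset 7 falls in char 4's range; it's byte 1 of 6B = 0x6B.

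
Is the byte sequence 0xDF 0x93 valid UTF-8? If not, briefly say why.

valid

Leading byte 0xDF = 11011111 → 2-byte form.
Continuation bytes 0x93=10010011 all match 10xxxxxx.
Decoded value 0x7D3 is ≥ 0x80 (shortest form) and not a surrogate.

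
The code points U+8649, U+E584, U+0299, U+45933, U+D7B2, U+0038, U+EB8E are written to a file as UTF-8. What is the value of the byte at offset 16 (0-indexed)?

0xEE

U+8649 → 3-byte form E8 99 89 at offsets 0–2.
U+E584 → 3-byte form EE 96 84 at offsets 3–5.
U+0299 → 2-byte form CA 99 at offsets 6–7.
U+45933 → 4-byte form F1 85 A4 B3 at offsets 8–11.
U+D7B2 → 3-byte form ED 9E B2 at offsets 12–14.
U+0038 → 1-byte form 38 at offsets 15–15.
U+EB8E → 3-byte form EE AE 8E at offsets 16–18.
Offset 16 falls in char 7's range; it's byte 1 of EE AE 8E = 0xEE.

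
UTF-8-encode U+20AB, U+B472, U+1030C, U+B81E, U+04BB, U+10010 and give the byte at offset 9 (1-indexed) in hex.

0x8C

1-indexed offset 9 is 0-indexed offset 8.
U+20AB → 3-byte form E2 82 AB at offsets 0–2.
U+B472 → 3-byte form EB 91 B2 at offsets 3–5.
U+1030C → 4-byte form F0 90 8C 8C at offsets 6–9.
Offset 8 falls in char 3's range; it's byte 3 of F0 90 8C 8C = 0x8C.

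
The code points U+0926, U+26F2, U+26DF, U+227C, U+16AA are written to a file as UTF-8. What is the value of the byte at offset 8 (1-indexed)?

0x9B

1-indexed offset 8 is 0-indexed offset 7.
U+0926 → 3-byte form E0 A4 A6 at offsets 0–2.
U+26F2 → 3-byte form E2 9B B2 at offsets 3–5.
U+26DF → 3-byte form E2 9B 9F at offsets 6–8.
Offset 7 falls in char 3's range; it's byte 2 of E2 9B 9F = 0x9B.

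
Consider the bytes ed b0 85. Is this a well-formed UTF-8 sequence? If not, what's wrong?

Structurally a 3-byte sequence; payload = 0xDC05.
But 0xDC05 is in U+D800–U+DFFF, the surrogate range. Surrogates are not Unicode scalar values and are forbidden in UTF-8.

invalid (encodes a surrogate (U+D800–U+DFFF))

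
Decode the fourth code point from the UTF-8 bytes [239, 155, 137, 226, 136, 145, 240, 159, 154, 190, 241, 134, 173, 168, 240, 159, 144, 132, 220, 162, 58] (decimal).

U+46B68

Offset 0: leading byte 0xEF = 11101111 → 3-byte char #1 = EF 9B 89.
Offset 3: leading byte 0xE2 = 11100010 → 3-byte char #2 = E2 88 91.
Offset 6: leading byte 0xF0 = 11110000 → 4-byte char #3 = F0 9F 9A BE.
Offset 10: leading byte 0xF1 = 11110001 → 4-byte char #4 = F1 86 AD A8.
Leading byte 0xF1 = 11110001 matches 11110xxx → 4-byte sequence.
Byte 1: 0xF1 = 11110001, payload 001 (3 bits).
Byte 2: 0x86 = 10000110 (10xxxxxx ✓), payload 000110.
Byte 3: 0xAD = 10101101 (10xxxxxx ✓), payload 101101.
Byte 4: 0xA8 = 10101000 (10xxxxxx ✓), payload 101000.
Concatenate: 001000110101101101000 = 0x46B68 (21 bits → U+46B68).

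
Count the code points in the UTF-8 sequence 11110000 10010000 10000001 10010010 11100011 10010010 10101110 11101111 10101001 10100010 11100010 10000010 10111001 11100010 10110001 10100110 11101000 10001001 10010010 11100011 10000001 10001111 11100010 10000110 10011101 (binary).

8

Byte at offset 0: 0xF0 = 11110000 → 4-byte char (#1). Advance 4.
Byte at offset 4: 0xE3 = 11100011 → 3-byte char (#2). Advance 3.
Byte at offset 7: 0xEF = 11101111 → 3-byte char (#3). Advance 3.
Byte at offset 10: 0xE2 = 11100010 → 3-byte char (#4). Advance 3.
Byte at offset 13: 0xE2 = 11100010 → 3-byte char (#5). Advance 3.
Byte at offset 16: 0xE8 = 11101000 → 3-byte char (#6). Advance 3.
Byte at offset 19: 0xE3 = 11100011 → 3-byte char (#7). Advance 3.
Byte at offset 22: 0xE2 = 11100010 → 3-byte char (#8). Advance 3.
Reached end at offset 25 after 8 code points.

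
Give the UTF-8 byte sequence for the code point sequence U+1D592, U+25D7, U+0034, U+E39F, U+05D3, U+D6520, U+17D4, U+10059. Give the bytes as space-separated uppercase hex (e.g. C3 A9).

U+1D592: 4-byte form → F0 9D 96 92.
U+25D7: 3-byte form → E2 97 97.
U+0034: 1-byte form → 34.
U+E39F: 3-byte form → EE 8E 9F.
U+05D3: 2-byte form → D7 93.
U+D6520: 4-byte form → F3 96 94 A0.
U+17D4: 3-byte form → E1 9F 94.
U+10059: 4-byte form → F0 90 81 99.
Concatenated (24 bytes): F0 9D 96 92 E2 97 97 34 EE 8E 9F D7 93 F3 96 94 A0 E1 9F 94 F0 90 81 99.

F0 9D 96 92 E2 97 97 34 EE 8E 9F D7 93 F3 96 94 A0 E1 9F 94 F0 90 81 99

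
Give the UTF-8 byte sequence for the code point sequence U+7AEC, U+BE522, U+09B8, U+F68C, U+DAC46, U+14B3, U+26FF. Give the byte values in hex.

E7 AB AC F2 BE 94 A2 E0 A6 B8 EF 9A 8C F3 9A B1 86 E1 92 B3 E2 9B BF

U+7AEC: 3-byte form → E7 AB AC.
U+BE522: 4-byte form → F2 BE 94 A2.
U+09B8: 3-byte form → E0 A6 B8.
U+F68C: 3-byte form → EF 9A 8C.
U+DAC46: 4-byte form → F3 9A B1 86.
U+14B3: 3-byte form → E1 92 B3.
U+26FF: 3-byte form → E2 9B BF.
Concatenated (23 bytes): E7 AB AC F2 BE 94 A2 E0 A6 B8 EF 9A 8C F3 9A B1 86 E1 92 B3 E2 9B BF.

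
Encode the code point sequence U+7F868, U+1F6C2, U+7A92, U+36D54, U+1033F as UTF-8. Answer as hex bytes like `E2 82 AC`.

F1 BF A1 A8 F0 9F 9B 82 E7 AA 92 F0 B6 B5 94 F0 90 8C BF

U+7F868: 4-byte form → F1 BF A1 A8.
U+1F6C2: 4-byte form → F0 9F 9B 82.
U+7A92: 3-byte form → E7 AA 92.
U+36D54: 4-byte form → F0 B6 B5 94.
U+1033F: 4-byte form → F0 90 8C BF.
Concatenated (19 bytes): F1 BF A1 A8 F0 9F 9B 82 E7 AA 92 F0 B6 B5 94 F0 90 8C BF.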